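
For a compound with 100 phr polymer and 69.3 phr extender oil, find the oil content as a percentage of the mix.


Oil % = oil / (100 + oil) * 100
= 69.3 / (100 + 69.3) * 100
= 69.3 / 169.3 * 100
= 40.93%

40.93%


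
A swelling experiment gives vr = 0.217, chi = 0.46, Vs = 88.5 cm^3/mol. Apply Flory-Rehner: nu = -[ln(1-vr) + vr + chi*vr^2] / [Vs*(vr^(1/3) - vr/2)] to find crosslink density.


ln(1 - vr) = ln(1 - 0.217) = -0.2446
Numerator = -((-0.2446) + 0.217 + 0.46 * 0.217^2) = 0.0060
Denominator = 88.5 * (0.217^(1/3) - 0.217/2) = 43.5796
nu = 0.0060 / 43.5796 = 1.3680e-04 mol/cm^3

1.3680e-04 mol/cm^3


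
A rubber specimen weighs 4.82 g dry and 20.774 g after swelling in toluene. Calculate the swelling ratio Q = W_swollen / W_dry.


Q = W_swollen / W_dry
Q = 20.774 / 4.82
Q = 4.31

Q = 4.31


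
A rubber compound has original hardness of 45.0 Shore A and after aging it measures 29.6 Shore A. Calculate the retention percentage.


Retention = aged / original * 100
= 29.6 / 45.0 * 100
= 65.8%

65.8%


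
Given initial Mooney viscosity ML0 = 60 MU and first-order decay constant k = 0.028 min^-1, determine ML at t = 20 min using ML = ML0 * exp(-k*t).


ML = ML0 * exp(-k * t)
ML = 60 * exp(-0.028 * 20)
ML = 60 * 0.5712
ML = 34.27 MU

34.27 MU


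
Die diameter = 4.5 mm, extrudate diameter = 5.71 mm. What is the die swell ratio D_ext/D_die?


Die swell ratio = D_extrudate / D_die
= 5.71 / 4.5
= 1.269

Die swell = 1.269


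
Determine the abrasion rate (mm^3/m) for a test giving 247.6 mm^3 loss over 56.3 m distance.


Rate = volume_loss / distance
= 247.6 / 56.3
= 4.398 mm^3/m

4.398 mm^3/m


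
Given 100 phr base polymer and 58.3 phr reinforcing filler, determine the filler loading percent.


Filler % = filler / (rubber + filler) * 100
= 58.3 / (100 + 58.3) * 100
= 58.3 / 158.3 * 100
= 36.83%

36.83%


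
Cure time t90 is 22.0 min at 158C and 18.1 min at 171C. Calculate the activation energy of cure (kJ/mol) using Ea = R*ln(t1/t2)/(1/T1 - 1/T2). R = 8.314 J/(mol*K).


T1 = 431.15 K, T2 = 444.15 K
1/T1 - 1/T2 = 6.7887e-05
ln(t1/t2) = ln(22.0/18.1) = 0.1951
Ea = 8.314 * 0.1951 / 6.7887e-05 = 23897.3594 J/mol
Ea = 23.9 kJ/mol

23.9 kJ/mol


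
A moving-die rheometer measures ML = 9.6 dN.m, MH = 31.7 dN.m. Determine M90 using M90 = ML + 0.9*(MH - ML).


M90 = ML + 0.9 * (MH - ML)
M90 = 9.6 + 0.9 * (31.7 - 9.6)
M90 = 9.6 + 0.9 * 22.1
M90 = 29.49 dN.m

29.49 dN.m


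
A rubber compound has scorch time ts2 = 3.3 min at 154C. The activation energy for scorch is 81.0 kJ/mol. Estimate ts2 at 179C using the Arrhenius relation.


Convert temperatures: T1 = 154 + 273.15 = 427.15 K, T2 = 179 + 273.15 = 452.15 K
ts2_new = 3.3 * exp(81000 / 8.314 * (1/452.15 - 1/427.15))
1/T2 - 1/T1 = -1.2944e-04
ts2_new = 0.94 min

0.94 min


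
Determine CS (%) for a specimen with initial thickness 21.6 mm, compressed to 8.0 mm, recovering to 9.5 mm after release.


CS = (t0 - recovered) / (t0 - ts) * 100
= (21.6 - 9.5) / (21.6 - 8.0) * 100
= 12.1 / 13.6 * 100
= 89.0%

89.0%


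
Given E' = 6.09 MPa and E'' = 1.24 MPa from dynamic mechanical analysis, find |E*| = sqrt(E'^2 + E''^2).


|E*| = sqrt(E'^2 + E''^2)
= sqrt(6.09^2 + 1.24^2)
= sqrt(37.0881 + 1.5376)
= 6.215 MPa

6.215 MPa


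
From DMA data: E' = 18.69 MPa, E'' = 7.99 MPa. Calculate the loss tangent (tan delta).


tan delta = E'' / E'
= 7.99 / 18.69
= 0.4275

tan delta = 0.4275


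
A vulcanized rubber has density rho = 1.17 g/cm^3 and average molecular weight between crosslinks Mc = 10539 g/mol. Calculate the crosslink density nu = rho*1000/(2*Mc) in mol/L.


nu = rho * 1000 / (2 * Mc)
nu = 1.17 * 1000 / (2 * 10539)
nu = 1170.0 / 21078
nu = 0.0555 mol/L

0.0555 mol/L


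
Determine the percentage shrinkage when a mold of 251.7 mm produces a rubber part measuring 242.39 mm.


Shrinkage = (mold - part) / mold * 100
= (251.7 - 242.39) / 251.7 * 100
= 9.31 / 251.7 * 100
= 3.7%

3.7%


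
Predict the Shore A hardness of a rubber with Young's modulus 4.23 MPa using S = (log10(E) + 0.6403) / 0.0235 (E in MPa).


log10(E) = 0.0235*S - 0.6403  =>  S = (log10(E) + 0.6403) / 0.0235
log10(4.23) = 0.626340
S = (0.626340 + 0.6403) / 0.0235 = 1.266640 / 0.0235
S = 53.9

Shore A = 53.9


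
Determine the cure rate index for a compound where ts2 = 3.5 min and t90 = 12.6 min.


CRI = 100 / (t90 - ts2)
= 100 / (12.6 - 3.5)
= 100 / 9.1
= 10.99 min^-1

10.99 min^-1


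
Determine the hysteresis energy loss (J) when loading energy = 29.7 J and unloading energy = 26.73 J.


Hysteresis loss = loading - unloading
= 29.7 - 26.73
= 2.97 J

2.97 J


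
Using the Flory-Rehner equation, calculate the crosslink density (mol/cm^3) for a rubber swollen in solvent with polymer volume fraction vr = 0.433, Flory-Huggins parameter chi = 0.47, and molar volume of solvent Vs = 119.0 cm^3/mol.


ln(1 - vr) = ln(1 - 0.433) = -0.5674
Numerator = -((-0.5674) + 0.433 + 0.47 * 0.433^2) = 0.0463
Denominator = 119.0 * (0.433^(1/3) - 0.433/2) = 64.2642
nu = 0.0463 / 64.2642 = 7.2009e-04 mol/cm^3

7.2009e-04 mol/cm^3


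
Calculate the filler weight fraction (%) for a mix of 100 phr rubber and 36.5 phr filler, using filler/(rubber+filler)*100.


Filler % = filler / (rubber + filler) * 100
= 36.5 / (100 + 36.5) * 100
= 36.5 / 136.5 * 100
= 26.74%

26.74%


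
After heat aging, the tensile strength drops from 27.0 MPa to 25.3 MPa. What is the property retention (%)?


Retention = aged / original * 100
= 25.3 / 27.0 * 100
= 93.7%

93.7%


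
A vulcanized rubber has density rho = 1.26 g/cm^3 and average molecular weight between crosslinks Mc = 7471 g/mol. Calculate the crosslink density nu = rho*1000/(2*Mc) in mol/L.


nu = rho * 1000 / (2 * Mc)
nu = 1.26 * 1000 / (2 * 7471)
nu = 1260.0 / 14942
nu = 0.0843 mol/L

0.0843 mol/L


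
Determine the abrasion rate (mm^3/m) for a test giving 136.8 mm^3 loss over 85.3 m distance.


Rate = volume_loss / distance
= 136.8 / 85.3
= 1.604 mm^3/m

1.604 mm^3/m


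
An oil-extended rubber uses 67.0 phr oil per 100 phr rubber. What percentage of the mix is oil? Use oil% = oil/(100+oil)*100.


Oil % = oil / (100 + oil) * 100
= 67.0 / (100 + 67.0) * 100
= 67.0 / 167.0 * 100
= 40.12%

40.12%


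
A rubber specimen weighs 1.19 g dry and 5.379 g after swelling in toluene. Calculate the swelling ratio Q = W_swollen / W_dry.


Q = W_swollen / W_dry
Q = 5.379 / 1.19
Q = 4.52

Q = 4.52


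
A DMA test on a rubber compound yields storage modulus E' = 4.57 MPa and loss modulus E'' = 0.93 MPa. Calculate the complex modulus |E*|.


|E*| = sqrt(E'^2 + E''^2)
= sqrt(4.57^2 + 0.93^2)
= sqrt(20.8849 + 0.8649)
= 4.664 MPa

4.664 MPa


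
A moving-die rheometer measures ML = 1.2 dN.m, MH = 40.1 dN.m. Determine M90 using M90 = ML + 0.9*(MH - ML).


M90 = ML + 0.9 * (MH - ML)
M90 = 1.2 + 0.9 * (40.1 - 1.2)
M90 = 1.2 + 0.9 * 38.9
M90 = 36.21 dN.m

36.21 dN.m


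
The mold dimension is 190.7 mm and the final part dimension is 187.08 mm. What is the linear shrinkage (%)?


Shrinkage = (mold - part) / mold * 100
= (190.7 - 187.08) / 190.7 * 100
= 3.62 / 190.7 * 100
= 1.9%

1.9%


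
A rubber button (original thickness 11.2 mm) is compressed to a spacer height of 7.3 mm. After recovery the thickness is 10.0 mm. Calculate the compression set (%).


CS = (t0 - recovered) / (t0 - ts) * 100
= (11.2 - 10.0) / (11.2 - 7.3) * 100
= 1.2 / 3.9 * 100
= 30.8%

30.8%


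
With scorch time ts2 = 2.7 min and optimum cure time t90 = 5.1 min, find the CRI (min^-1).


CRI = 100 / (t90 - ts2)
= 100 / (5.1 - 2.7)
= 100 / 2.4
= 41.67 min^-1

41.67 min^-1


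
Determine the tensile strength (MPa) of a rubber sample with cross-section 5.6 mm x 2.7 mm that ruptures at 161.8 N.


Area = width * thickness = 5.6 * 2.7 = 15.12 mm^2
TS = force / area = 161.8 / 15.12 = 10.7 MPa

10.7 MPa


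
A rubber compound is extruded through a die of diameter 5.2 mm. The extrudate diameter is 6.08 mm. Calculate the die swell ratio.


Die swell ratio = D_extrudate / D_die
= 6.08 / 5.2
= 1.169

Die swell = 1.169


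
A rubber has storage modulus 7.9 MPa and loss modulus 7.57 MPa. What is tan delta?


tan delta = E'' / E'
= 7.57 / 7.9
= 0.9582

tan delta = 0.9582


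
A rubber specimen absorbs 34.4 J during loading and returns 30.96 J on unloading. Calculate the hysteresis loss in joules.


Hysteresis loss = loading - unloading
= 34.4 - 30.96
= 3.44 J

3.44 J


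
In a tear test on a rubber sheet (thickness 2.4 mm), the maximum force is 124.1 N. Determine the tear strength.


Tear strength = force / thickness
= 124.1 / 2.4
= 51.71 N/mm

51.71 N/mm


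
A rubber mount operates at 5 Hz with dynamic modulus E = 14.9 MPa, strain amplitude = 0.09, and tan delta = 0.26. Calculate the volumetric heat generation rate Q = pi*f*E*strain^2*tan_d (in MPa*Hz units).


Q = pi * f * E * strain^2 * tan_d
= pi * 5 * 14.9 * 0.09^2 * 0.26
= pi * 5 * 14.9 * 0.0081 * 0.26
= 0.4929

Q = 0.4929


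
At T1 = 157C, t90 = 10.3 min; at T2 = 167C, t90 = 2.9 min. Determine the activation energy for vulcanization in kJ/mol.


T1 = 430.15 K, T2 = 440.15 K
1/T1 - 1/T2 = 5.2818e-05
ln(t1/t2) = ln(10.3/2.9) = 1.2674
Ea = 8.314 * 1.2674 / 5.2818e-05 = 199505.8884 J/mol
Ea = 199.51 kJ/mol

199.51 kJ/mol


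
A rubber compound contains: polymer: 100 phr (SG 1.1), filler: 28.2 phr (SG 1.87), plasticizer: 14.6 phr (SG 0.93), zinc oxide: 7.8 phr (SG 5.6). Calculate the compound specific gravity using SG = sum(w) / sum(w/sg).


Sum of weights = 150.6
Volume contributions:
  polymer: 100/1.1 = 90.9091
  filler: 28.2/1.87 = 15.0802
  plasticizer: 14.6/0.93 = 15.6989
  zinc oxide: 7.8/5.6 = 1.3929
Sum of volumes = 123.0811
SG = 150.6 / 123.0811 = 1.224

SG = 1.224


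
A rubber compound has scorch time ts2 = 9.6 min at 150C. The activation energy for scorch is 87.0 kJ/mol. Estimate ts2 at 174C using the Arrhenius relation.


Convert temperatures: T1 = 150 + 273.15 = 423.15 K, T2 = 174 + 273.15 = 447.15 K
ts2_new = 9.6 * exp(87000 / 8.314 * (1/447.15 - 1/423.15))
1/T2 - 1/T1 = -1.2684e-04
ts2_new = 2.55 min

2.55 min


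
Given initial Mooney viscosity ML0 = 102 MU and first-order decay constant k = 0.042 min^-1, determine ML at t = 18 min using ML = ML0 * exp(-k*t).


ML = ML0 * exp(-k * t)
ML = 102 * exp(-0.042 * 18)
ML = 102 * 0.4695
ML = 47.89 MU

47.89 MU


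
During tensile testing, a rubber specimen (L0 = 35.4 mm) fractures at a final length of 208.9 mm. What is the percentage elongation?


Elongation = (Lf - L0) / L0 * 100
= (208.9 - 35.4) / 35.4 * 100
= 173.5 / 35.4 * 100
= 490.1%

490.1%


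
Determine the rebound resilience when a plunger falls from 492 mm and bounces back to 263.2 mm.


Resilience = h_rebound / h_drop * 100
= 263.2 / 492 * 100
= 53.5%

53.5%


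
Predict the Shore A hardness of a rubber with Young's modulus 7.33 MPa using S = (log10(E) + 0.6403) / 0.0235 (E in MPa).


log10(E) = 0.0235*S - 0.6403  =>  S = (log10(E) + 0.6403) / 0.0235
log10(7.33) = 0.865104
S = (0.865104 + 0.6403) / 0.0235 = 1.505404 / 0.0235
S = 64.1

Shore A = 64.1


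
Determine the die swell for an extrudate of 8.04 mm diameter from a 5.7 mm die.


Die swell ratio = D_extrudate / D_die
= 8.04 / 5.7
= 1.411

Die swell = 1.411


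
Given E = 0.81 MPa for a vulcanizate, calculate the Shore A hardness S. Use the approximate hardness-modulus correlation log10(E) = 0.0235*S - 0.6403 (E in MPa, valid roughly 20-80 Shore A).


log10(E) = 0.0235*S - 0.6403  =>  S = (log10(E) + 0.6403) / 0.0235
log10(0.81) = -0.091515
S = (-0.091515 + 0.6403) / 0.0235 = 0.548785 / 0.0235
S = 23.4

Shore A = 23.4


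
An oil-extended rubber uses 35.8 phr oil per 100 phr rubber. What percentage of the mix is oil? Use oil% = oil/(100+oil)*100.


Oil % = oil / (100 + oil) * 100
= 35.8 / (100 + 35.8) * 100
= 35.8 / 135.8 * 100
= 26.36%

26.36%


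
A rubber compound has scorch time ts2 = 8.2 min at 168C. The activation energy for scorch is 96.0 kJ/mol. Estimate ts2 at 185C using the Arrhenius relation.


Convert temperatures: T1 = 168 + 273.15 = 441.15 K, T2 = 185 + 273.15 = 458.15 K
ts2_new = 8.2 * exp(96000 / 8.314 * (1/458.15 - 1/441.15))
1/T2 - 1/T1 = -8.4111e-05
ts2_new = 3.1 min

3.1 min


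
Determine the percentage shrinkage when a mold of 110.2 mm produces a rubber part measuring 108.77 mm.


Shrinkage = (mold - part) / mold * 100
= (110.2 - 108.77) / 110.2 * 100
= 1.43 / 110.2 * 100
= 1.3%

1.3%


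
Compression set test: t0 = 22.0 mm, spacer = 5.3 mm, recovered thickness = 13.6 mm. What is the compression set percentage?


CS = (t0 - recovered) / (t0 - ts) * 100
= (22.0 - 13.6) / (22.0 - 5.3) * 100
= 8.4 / 16.7 * 100
= 50.3%

50.3%


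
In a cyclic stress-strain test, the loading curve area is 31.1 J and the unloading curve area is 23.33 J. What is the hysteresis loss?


Hysteresis loss = loading - unloading
= 31.1 - 23.33
= 7.77 J

7.77 J


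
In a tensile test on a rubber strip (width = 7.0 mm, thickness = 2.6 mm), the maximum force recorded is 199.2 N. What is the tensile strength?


Area = width * thickness = 7.0 * 2.6 = 18.2 mm^2
TS = force / area = 199.2 / 18.2 = 10.95 MPa

10.95 MPa


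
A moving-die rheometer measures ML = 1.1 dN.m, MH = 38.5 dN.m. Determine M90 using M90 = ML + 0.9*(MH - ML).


M90 = ML + 0.9 * (MH - ML)
M90 = 1.1 + 0.9 * (38.5 - 1.1)
M90 = 1.1 + 0.9 * 37.4
M90 = 34.76 dN.m

34.76 dN.m


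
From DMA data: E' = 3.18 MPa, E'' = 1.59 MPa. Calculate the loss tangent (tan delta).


tan delta = E'' / E'
= 1.59 / 3.18
= 0.5

tan delta = 0.5


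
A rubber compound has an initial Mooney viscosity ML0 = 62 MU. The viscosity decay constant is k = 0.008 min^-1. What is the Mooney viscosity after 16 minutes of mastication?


ML = ML0 * exp(-k * t)
ML = 62 * exp(-0.008 * 16)
ML = 62 * 0.8799
ML = 54.55 MU

54.55 MU


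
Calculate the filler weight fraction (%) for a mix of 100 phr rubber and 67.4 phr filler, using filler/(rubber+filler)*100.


Filler % = filler / (rubber + filler) * 100
= 67.4 / (100 + 67.4) * 100
= 67.4 / 167.4 * 100
= 40.26%

40.26%


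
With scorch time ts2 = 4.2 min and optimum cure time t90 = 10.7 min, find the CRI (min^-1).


CRI = 100 / (t90 - ts2)
= 100 / (10.7 - 4.2)
= 100 / 6.5
= 15.38 min^-1

15.38 min^-1


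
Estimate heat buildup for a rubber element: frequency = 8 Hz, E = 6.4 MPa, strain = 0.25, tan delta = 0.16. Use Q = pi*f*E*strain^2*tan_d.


Q = pi * f * E * strain^2 * tan_d
= pi * 8 * 6.4 * 0.25^2 * 0.16
= pi * 8 * 6.4 * 0.0625 * 0.16
= 1.6085

Q = 1.6085


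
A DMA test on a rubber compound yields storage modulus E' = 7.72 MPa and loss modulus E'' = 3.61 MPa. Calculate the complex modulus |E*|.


|E*| = sqrt(E'^2 + E''^2)
= sqrt(7.72^2 + 3.61^2)
= sqrt(59.5984 + 13.0321)
= 8.522 MPa

8.522 MPa


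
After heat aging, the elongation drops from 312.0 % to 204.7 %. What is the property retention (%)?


Retention = aged / original * 100
= 204.7 / 312.0 * 100
= 65.6%

65.6%


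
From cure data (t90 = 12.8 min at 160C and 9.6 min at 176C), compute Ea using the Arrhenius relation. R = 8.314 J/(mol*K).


T1 = 433.15 K, T2 = 449.15 K
1/T1 - 1/T2 = 8.2241e-05
ln(t1/t2) = ln(12.8/9.6) = 0.2877
Ea = 8.314 * 0.2877 / 8.2241e-05 = 29082.5551 J/mol
Ea = 29.08 kJ/mol

29.08 kJ/mol


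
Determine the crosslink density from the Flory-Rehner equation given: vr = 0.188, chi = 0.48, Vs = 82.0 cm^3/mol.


ln(1 - vr) = ln(1 - 0.188) = -0.2083
Numerator = -((-0.2083) + 0.188 + 0.48 * 0.188^2) = 0.0033
Denominator = 82.0 * (0.188^(1/3) - 0.188/2) = 39.2670
nu = 0.0033 / 39.2670 = 8.3781e-05 mol/cm^3

8.3781e-05 mol/cm^3


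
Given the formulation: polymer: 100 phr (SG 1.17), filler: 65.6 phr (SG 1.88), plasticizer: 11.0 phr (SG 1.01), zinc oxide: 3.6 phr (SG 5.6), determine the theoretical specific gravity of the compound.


Sum of weights = 180.2
Volume contributions:
  polymer: 100/1.17 = 85.4701
  filler: 65.6/1.88 = 34.8936
  plasticizer: 11.0/1.01 = 10.8911
  zinc oxide: 3.6/5.6 = 0.6429
Sum of volumes = 131.8976
SG = 180.2 / 131.8976 = 1.366

SG = 1.366


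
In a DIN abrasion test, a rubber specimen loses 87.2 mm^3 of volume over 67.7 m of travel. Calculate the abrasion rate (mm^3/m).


Rate = volume_loss / distance
= 87.2 / 67.7
= 1.288 mm^3/m

1.288 mm^3/m


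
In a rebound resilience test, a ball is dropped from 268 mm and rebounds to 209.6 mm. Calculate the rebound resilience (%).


Resilience = h_rebound / h_drop * 100
= 209.6 / 268 * 100
= 78.2%

78.2%


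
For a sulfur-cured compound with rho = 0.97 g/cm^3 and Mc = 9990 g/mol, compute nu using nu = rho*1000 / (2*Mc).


nu = rho * 1000 / (2 * Mc)
nu = 0.97 * 1000 / (2 * 9990)
nu = 970.0 / 19980
nu = 0.0485 mol/L

0.0485 mol/L


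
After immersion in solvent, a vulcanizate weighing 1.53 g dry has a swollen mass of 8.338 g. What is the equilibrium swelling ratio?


Q = W_swollen / W_dry
Q = 8.338 / 1.53
Q = 5.45

Q = 5.45


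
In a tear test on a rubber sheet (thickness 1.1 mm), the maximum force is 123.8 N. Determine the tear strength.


Tear strength = force / thickness
= 123.8 / 1.1
= 112.55 N/mm

112.55 N/mm


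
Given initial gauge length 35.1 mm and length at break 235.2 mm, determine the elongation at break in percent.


Elongation = (Lf - L0) / L0 * 100
= (235.2 - 35.1) / 35.1 * 100
= 200.1 / 35.1 * 100
= 570.1%

570.1%


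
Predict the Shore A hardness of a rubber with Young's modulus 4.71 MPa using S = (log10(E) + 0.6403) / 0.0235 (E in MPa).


log10(E) = 0.0235*S - 0.6403  =>  S = (log10(E) + 0.6403) / 0.0235
log10(4.71) = 0.673021
S = (0.673021 + 0.6403) / 0.0235 = 1.313321 / 0.0235
S = 55.9

Shore A = 55.9


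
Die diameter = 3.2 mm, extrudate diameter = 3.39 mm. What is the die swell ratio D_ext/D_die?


Die swell ratio = D_extrudate / D_die
= 3.39 / 3.2
= 1.059

Die swell = 1.059


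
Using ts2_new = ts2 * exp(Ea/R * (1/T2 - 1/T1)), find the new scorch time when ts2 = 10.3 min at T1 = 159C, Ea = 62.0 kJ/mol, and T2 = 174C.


Convert temperatures: T1 = 159 + 273.15 = 432.15 K, T2 = 174 + 273.15 = 447.15 K
ts2_new = 10.3 * exp(62000 / 8.314 * (1/447.15 - 1/432.15))
1/T2 - 1/T1 = -7.7625e-05
ts2_new = 5.77 min

5.77 min


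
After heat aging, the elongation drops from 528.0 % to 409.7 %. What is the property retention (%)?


Retention = aged / original * 100
= 409.7 / 528.0 * 100
= 77.6%

77.6%


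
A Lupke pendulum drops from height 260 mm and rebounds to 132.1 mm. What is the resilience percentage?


Resilience = h_rebound / h_drop * 100
= 132.1 / 260 * 100
= 50.8%

50.8%


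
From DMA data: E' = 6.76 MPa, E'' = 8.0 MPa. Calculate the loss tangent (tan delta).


tan delta = E'' / E'
= 8.0 / 6.76
= 1.1834

tan delta = 1.1834


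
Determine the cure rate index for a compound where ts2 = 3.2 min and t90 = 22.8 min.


CRI = 100 / (t90 - ts2)
= 100 / (22.8 - 3.2)
= 100 / 19.6
= 5.1 min^-1

5.1 min^-1


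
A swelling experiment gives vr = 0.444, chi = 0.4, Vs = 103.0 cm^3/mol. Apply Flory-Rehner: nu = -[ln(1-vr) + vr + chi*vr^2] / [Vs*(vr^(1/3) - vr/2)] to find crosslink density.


ln(1 - vr) = ln(1 - 0.444) = -0.5870
Numerator = -((-0.5870) + 0.444 + 0.4 * 0.444^2) = 0.0641
Denominator = 103.0 * (0.444^(1/3) - 0.444/2) = 55.7115
nu = 0.0641 / 55.7115 = 0.0012 mol/cm^3

0.0012 mol/cm^3


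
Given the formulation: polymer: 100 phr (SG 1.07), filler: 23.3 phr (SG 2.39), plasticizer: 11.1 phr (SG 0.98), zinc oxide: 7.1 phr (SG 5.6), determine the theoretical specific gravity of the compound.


Sum of weights = 141.5
Volume contributions:
  polymer: 100/1.07 = 93.4579
  filler: 23.3/2.39 = 9.7490
  plasticizer: 11.1/0.98 = 11.3265
  zinc oxide: 7.1/5.6 = 1.2679
Sum of volumes = 115.8013
SG = 141.5 / 115.8013 = 1.222

SG = 1.222


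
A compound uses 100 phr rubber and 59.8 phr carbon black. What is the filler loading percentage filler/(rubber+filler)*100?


Filler % = filler / (rubber + filler) * 100
= 59.8 / (100 + 59.8) * 100
= 59.8 / 159.8 * 100
= 37.42%

37.42%


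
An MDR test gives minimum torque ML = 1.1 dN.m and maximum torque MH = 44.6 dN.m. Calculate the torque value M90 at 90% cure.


M90 = ML + 0.9 * (MH - ML)
M90 = 1.1 + 0.9 * (44.6 - 1.1)
M90 = 1.1 + 0.9 * 43.5
M90 = 40.25 dN.m

40.25 dN.m


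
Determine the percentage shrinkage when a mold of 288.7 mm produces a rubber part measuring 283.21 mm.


Shrinkage = (mold - part) / mold * 100
= (288.7 - 283.21) / 288.7 * 100
= 5.49 / 288.7 * 100
= 1.9%

1.9%


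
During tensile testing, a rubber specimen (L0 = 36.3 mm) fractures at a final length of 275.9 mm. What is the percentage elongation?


Elongation = (Lf - L0) / L0 * 100
= (275.9 - 36.3) / 36.3 * 100
= 239.6 / 36.3 * 100
= 660.1%

660.1%


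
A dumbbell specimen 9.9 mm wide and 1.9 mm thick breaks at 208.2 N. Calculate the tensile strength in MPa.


Area = width * thickness = 9.9 * 1.9 = 18.81 mm^2
TS = force / area = 208.2 / 18.81 = 11.07 MPa

11.07 MPa


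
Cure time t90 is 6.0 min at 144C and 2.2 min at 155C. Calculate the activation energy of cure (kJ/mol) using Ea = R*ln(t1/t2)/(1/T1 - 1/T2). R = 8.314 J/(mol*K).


T1 = 417.15 K, T2 = 428.15 K
1/T1 - 1/T2 = 6.1589e-05
ln(t1/t2) = ln(6.0/2.2) = 1.0033
Ea = 8.314 * 1.0033 / 6.1589e-05 = 135436.9785 J/mol
Ea = 135.44 kJ/mol

135.44 kJ/mol


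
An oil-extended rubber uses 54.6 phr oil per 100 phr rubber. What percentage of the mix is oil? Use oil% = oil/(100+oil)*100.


Oil % = oil / (100 + oil) * 100
= 54.6 / (100 + 54.6) * 100
= 54.6 / 154.6 * 100
= 35.32%

35.32%


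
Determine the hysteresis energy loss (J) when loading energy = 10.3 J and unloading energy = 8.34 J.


Hysteresis loss = loading - unloading
= 10.3 - 8.34
= 1.96 J

1.96 J


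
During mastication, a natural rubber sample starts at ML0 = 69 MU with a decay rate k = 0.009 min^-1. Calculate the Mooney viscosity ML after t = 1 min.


ML = ML0 * exp(-k * t)
ML = 69 * exp(-0.009 * 1)
ML = 69 * 0.9910
ML = 68.38 MU

68.38 MU


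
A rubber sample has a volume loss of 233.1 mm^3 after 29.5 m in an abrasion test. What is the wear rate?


Rate = volume_loss / distance
= 233.1 / 29.5
= 7.902 mm^3/m

7.902 mm^3/m


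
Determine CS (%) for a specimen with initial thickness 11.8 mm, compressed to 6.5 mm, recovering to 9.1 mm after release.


CS = (t0 - recovered) / (t0 - ts) * 100
= (11.8 - 9.1) / (11.8 - 6.5) * 100
= 2.7 / 5.3 * 100
= 50.9%

50.9%


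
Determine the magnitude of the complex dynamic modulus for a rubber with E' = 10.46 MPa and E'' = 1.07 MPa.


|E*| = sqrt(E'^2 + E''^2)
= sqrt(10.46^2 + 1.07^2)
= sqrt(109.4116 + 1.1449)
= 10.515 MPa

10.515 MPa


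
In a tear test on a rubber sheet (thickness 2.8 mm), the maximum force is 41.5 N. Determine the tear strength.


Tear strength = force / thickness
= 41.5 / 2.8
= 14.82 N/mm

14.82 N/mm


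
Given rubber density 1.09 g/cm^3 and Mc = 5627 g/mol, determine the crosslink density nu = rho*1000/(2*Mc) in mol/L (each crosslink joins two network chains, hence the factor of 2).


nu = rho * 1000 / (2 * Mc)
nu = 1.09 * 1000 / (2 * 5627)
nu = 1090.0 / 11254
nu = 0.0969 mol/L

0.0969 mol/L


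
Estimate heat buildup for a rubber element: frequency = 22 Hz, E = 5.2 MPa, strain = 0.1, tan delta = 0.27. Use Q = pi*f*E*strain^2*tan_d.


Q = pi * f * E * strain^2 * tan_d
= pi * 22 * 5.2 * 0.1^2 * 0.27
= pi * 22 * 5.2 * 0.0100 * 0.27
= 0.9704

Q = 0.9704


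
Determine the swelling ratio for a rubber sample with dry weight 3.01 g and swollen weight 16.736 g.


Q = W_swollen / W_dry
Q = 16.736 / 3.01
Q = 5.56

Q = 5.56


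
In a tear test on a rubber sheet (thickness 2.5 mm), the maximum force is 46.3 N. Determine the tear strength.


Tear strength = force / thickness
= 46.3 / 2.5
= 18.52 N/mm

18.52 N/mm


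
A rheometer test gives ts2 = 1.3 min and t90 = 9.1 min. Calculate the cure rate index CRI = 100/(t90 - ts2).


CRI = 100 / (t90 - ts2)
= 100 / (9.1 - 1.3)
= 100 / 7.8
= 12.82 min^-1

12.82 min^-1


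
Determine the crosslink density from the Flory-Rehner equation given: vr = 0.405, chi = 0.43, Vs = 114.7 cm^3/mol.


ln(1 - vr) = ln(1 - 0.405) = -0.5192
Numerator = -((-0.5192) + 0.405 + 0.43 * 0.405^2) = 0.0437
Denominator = 114.7 * (0.405^(1/3) - 0.405/2) = 61.6356
nu = 0.0437 / 61.6356 = 7.0841e-04 mol/cm^3

7.0841e-04 mol/cm^3


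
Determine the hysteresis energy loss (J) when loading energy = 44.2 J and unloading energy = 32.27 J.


Hysteresis loss = loading - unloading
= 44.2 - 32.27
= 11.93 J

11.93 J


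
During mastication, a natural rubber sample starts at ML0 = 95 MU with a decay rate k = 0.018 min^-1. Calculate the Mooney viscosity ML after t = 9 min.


ML = ML0 * exp(-k * t)
ML = 95 * exp(-0.018 * 9)
ML = 95 * 0.8504
ML = 80.79 MU

80.79 MU


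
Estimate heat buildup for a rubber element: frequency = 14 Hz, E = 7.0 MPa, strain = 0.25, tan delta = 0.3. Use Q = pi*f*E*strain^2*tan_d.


Q = pi * f * E * strain^2 * tan_d
= pi * 14 * 7.0 * 0.25^2 * 0.3
= pi * 14 * 7.0 * 0.0625 * 0.3
= 5.7727

Q = 5.7727


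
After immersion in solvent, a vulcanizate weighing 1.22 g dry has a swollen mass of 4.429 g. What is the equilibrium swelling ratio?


Q = W_swollen / W_dry
Q = 4.429 / 1.22
Q = 3.63

Q = 3.63


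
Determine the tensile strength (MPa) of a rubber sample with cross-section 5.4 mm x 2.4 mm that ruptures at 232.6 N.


Area = width * thickness = 5.4 * 2.4 = 12.96 mm^2
TS = force / area = 232.6 / 12.96 = 17.95 MPa

17.95 MPa


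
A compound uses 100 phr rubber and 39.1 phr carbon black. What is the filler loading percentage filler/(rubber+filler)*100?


Filler % = filler / (rubber + filler) * 100
= 39.1 / (100 + 39.1) * 100
= 39.1 / 139.1 * 100
= 28.11%

28.11%


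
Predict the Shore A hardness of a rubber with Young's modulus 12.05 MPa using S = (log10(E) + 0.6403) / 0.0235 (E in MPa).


log10(E) = 0.0235*S - 0.6403  =>  S = (log10(E) + 0.6403) / 0.0235
log10(12.05) = 1.080987
S = (1.080987 + 0.6403) / 0.0235 = 1.721287 / 0.0235
S = 73.2

Shore A = 73.2


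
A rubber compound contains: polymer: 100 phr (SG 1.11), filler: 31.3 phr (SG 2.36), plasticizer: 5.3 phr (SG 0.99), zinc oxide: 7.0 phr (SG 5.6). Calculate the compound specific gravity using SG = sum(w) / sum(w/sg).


Sum of weights = 143.6
Volume contributions:
  polymer: 100/1.11 = 90.0901
  filler: 31.3/2.36 = 13.2627
  plasticizer: 5.3/0.99 = 5.3535
  zinc oxide: 7.0/5.6 = 1.2500
Sum of volumes = 109.9563
SG = 143.6 / 109.9563 = 1.306

SG = 1.306


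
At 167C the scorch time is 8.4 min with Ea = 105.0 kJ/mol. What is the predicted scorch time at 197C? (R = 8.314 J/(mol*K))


Convert temperatures: T1 = 167 + 273.15 = 440.15 K, T2 = 197 + 273.15 = 470.15 K
ts2_new = 8.4 * exp(105000 / 8.314 * (1/470.15 - 1/440.15))
1/T2 - 1/T1 = -1.4497e-04
ts2_new = 1.35 min

1.35 min


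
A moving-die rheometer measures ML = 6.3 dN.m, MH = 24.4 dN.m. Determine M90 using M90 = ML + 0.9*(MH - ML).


M90 = ML + 0.9 * (MH - ML)
M90 = 6.3 + 0.9 * (24.4 - 6.3)
M90 = 6.3 + 0.9 * 18.1
M90 = 22.59 dN.m

22.59 dN.m


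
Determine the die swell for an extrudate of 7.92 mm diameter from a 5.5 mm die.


Die swell ratio = D_extrudate / D_die
= 7.92 / 5.5
= 1.44

Die swell = 1.44


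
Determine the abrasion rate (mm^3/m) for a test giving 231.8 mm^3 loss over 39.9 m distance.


Rate = volume_loss / distance
= 231.8 / 39.9
= 5.81 mm^3/m

5.81 mm^3/m


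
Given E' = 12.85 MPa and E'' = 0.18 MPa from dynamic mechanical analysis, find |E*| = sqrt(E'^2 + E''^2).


|E*| = sqrt(E'^2 + E''^2)
= sqrt(12.85^2 + 0.18^2)
= sqrt(165.1225 + 0.0324)
= 12.851 MPa

12.851 MPa


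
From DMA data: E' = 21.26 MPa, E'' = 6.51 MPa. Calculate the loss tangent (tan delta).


tan delta = E'' / E'
= 6.51 / 21.26
= 0.3062

tan delta = 0.3062


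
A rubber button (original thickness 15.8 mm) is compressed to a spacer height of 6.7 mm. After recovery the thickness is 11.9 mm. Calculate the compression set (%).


CS = (t0 - recovered) / (t0 - ts) * 100
= (15.8 - 11.9) / (15.8 - 6.7) * 100
= 3.9 / 9.1 * 100
= 42.9%

42.9%


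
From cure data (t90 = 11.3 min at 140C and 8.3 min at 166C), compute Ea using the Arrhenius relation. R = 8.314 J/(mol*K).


T1 = 413.15 K, T2 = 439.15 K
1/T1 - 1/T2 = 1.4330e-04
ln(t1/t2) = ln(11.3/8.3) = 0.3085
Ea = 8.314 * 0.3085 / 1.4330e-04 = 17901.0680 J/mol
Ea = 17.9 kJ/mol

17.9 kJ/mol


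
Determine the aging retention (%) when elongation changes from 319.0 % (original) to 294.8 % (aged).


Retention = aged / original * 100
= 294.8 / 319.0 * 100
= 92.4%

92.4%


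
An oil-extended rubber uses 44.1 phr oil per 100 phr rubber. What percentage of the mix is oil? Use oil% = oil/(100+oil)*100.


Oil % = oil / (100 + oil) * 100
= 44.1 / (100 + 44.1) * 100
= 44.1 / 144.1 * 100
= 30.6%

30.6%


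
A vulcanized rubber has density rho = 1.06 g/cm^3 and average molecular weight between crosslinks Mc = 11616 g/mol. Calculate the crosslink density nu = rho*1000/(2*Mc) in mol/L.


nu = rho * 1000 / (2 * Mc)
nu = 1.06 * 1000 / (2 * 11616)
nu = 1060.0 / 23232
nu = 0.0456 mol/L

0.0456 mol/L


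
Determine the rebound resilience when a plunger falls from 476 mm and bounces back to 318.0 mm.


Resilience = h_rebound / h_drop * 100
= 318.0 / 476 * 100
= 66.8%

66.8%


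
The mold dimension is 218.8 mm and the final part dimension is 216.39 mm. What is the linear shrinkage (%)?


Shrinkage = (mold - part) / mold * 100
= (218.8 - 216.39) / 218.8 * 100
= 2.41 / 218.8 * 100
= 1.1%

1.1%


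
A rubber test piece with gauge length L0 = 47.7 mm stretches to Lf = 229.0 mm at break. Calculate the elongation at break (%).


Elongation = (Lf - L0) / L0 * 100
= (229.0 - 47.7) / 47.7 * 100
= 181.3 / 47.7 * 100
= 380.1%

380.1%


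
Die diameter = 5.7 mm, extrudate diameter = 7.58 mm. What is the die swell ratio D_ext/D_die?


Die swell ratio = D_extrudate / D_die
= 7.58 / 5.7
= 1.33

Die swell = 1.33


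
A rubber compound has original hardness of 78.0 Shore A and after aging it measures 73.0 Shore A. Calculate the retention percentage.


Retention = aged / original * 100
= 73.0 / 78.0 * 100
= 93.6%

93.6%


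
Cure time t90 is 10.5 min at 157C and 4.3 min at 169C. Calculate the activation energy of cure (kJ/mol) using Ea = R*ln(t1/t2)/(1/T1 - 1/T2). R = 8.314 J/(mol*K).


T1 = 430.15 K, T2 = 442.15 K
1/T1 - 1/T2 = 6.3095e-05
ln(t1/t2) = ln(10.5/4.3) = 0.8928
Ea = 8.314 * 0.8928 / 6.3095e-05 = 117639.4995 J/mol
Ea = 117.64 kJ/mol

117.64 kJ/mol


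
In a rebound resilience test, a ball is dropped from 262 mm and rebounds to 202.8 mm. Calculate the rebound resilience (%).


Resilience = h_rebound / h_drop * 100
= 202.8 / 262 * 100
= 77.4%

77.4%


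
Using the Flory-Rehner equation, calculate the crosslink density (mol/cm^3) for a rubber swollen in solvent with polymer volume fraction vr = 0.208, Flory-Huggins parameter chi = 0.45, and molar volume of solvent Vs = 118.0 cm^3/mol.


ln(1 - vr) = ln(1 - 0.208) = -0.2332
Numerator = -((-0.2332) + 0.208 + 0.45 * 0.208^2) = 0.0057
Denominator = 118.0 * (0.208^(1/3) - 0.208/2) = 57.6429
nu = 0.0057 / 57.6429 = 9.9320e-05 mol/cm^3

9.9320e-05 mol/cm^3


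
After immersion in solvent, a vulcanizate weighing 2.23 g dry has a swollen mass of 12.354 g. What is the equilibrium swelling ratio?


Q = W_swollen / W_dry
Q = 12.354 / 2.23
Q = 5.54

Q = 5.54


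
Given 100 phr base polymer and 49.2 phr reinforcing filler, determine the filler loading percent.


Filler % = filler / (rubber + filler) * 100
= 49.2 / (100 + 49.2) * 100
= 49.2 / 149.2 * 100
= 32.98%

32.98%


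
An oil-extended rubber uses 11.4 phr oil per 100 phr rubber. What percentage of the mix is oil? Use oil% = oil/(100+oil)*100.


Oil % = oil / (100 + oil) * 100
= 11.4 / (100 + 11.4) * 100
= 11.4 / 111.4 * 100
= 10.23%

10.23%


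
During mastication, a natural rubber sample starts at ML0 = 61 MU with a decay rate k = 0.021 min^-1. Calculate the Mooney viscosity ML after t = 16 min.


ML = ML0 * exp(-k * t)
ML = 61 * exp(-0.021 * 16)
ML = 61 * 0.7146
ML = 43.59 MU

43.59 MU


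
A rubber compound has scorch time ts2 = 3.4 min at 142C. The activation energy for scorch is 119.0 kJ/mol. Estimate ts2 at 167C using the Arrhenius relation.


Convert temperatures: T1 = 142 + 273.15 = 415.15 K, T2 = 167 + 273.15 = 440.15 K
ts2_new = 3.4 * exp(119000 / 8.314 * (1/440.15 - 1/415.15))
1/T2 - 1/T1 = -1.3682e-04
ts2_new = 0.48 min

0.48 min


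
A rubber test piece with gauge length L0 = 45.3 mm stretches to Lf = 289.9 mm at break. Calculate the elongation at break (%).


Elongation = (Lf - L0) / L0 * 100
= (289.9 - 45.3) / 45.3 * 100
= 244.6 / 45.3 * 100
= 540.0%

540.0%


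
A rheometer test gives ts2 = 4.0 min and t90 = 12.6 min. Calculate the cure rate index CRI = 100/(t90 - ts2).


CRI = 100 / (t90 - ts2)
= 100 / (12.6 - 4.0)
= 100 / 8.6
= 11.63 min^-1

11.63 min^-1


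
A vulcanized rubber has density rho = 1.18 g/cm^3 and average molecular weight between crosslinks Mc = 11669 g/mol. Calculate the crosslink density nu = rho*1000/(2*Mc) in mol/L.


nu = rho * 1000 / (2 * Mc)
nu = 1.18 * 1000 / (2 * 11669)
nu = 1180.0 / 23338
nu = 0.0506 mol/L

0.0506 mol/L


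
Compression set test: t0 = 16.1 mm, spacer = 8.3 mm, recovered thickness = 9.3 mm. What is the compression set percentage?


CS = (t0 - recovered) / (t0 - ts) * 100
= (16.1 - 9.3) / (16.1 - 8.3) * 100
= 6.8 / 7.8 * 100
= 87.2%

87.2%


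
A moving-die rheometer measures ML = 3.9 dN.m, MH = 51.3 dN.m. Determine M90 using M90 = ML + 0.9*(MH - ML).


M90 = ML + 0.9 * (MH - ML)
M90 = 3.9 + 0.9 * (51.3 - 3.9)
M90 = 3.9 + 0.9 * 47.4
M90 = 46.56 dN.m

46.56 dN.m


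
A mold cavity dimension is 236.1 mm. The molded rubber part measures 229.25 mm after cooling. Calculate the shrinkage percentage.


Shrinkage = (mold - part) / mold * 100
= (236.1 - 229.25) / 236.1 * 100
= 6.85 / 236.1 * 100
= 2.9%

2.9%


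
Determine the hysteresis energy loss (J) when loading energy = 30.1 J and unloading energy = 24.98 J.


Hysteresis loss = loading - unloading
= 30.1 - 24.98
= 5.12 J

5.12 J


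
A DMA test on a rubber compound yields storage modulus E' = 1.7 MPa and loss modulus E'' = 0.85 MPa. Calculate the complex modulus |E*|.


|E*| = sqrt(E'^2 + E''^2)
= sqrt(1.7^2 + 0.85^2)
= sqrt(2.8900 + 0.7225)
= 1.901 MPa

1.901 MPa


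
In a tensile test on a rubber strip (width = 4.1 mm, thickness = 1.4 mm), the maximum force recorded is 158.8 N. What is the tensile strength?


Area = width * thickness = 4.1 * 1.4 = 5.74 mm^2
TS = force / area = 158.8 / 5.74 = 27.67 MPa

27.67 MPa


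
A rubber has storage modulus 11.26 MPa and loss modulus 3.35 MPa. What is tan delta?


tan delta = E'' / E'
= 3.35 / 11.26
= 0.2975

tan delta = 0.2975


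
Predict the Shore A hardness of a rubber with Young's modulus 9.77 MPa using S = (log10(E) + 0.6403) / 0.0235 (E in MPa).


log10(E) = 0.0235*S - 0.6403  =>  S = (log10(E) + 0.6403) / 0.0235
log10(9.77) = 0.989895
S = (0.989895 + 0.6403) / 0.0235 = 1.630195 / 0.0235
S = 69.4

Shore A = 69.4


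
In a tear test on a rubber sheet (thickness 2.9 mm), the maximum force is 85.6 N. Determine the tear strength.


Tear strength = force / thickness
= 85.6 / 2.9
= 29.52 N/mm

29.52 N/mm


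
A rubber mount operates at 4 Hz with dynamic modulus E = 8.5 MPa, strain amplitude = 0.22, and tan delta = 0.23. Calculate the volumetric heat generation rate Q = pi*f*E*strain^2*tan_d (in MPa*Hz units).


Q = pi * f * E * strain^2 * tan_d
= pi * 4 * 8.5 * 0.22^2 * 0.23
= pi * 4 * 8.5 * 0.0484 * 0.23
= 1.1891

Q = 1.1891


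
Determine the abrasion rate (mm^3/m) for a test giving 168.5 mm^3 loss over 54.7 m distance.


Rate = volume_loss / distance
= 168.5 / 54.7
= 3.08 mm^3/m

3.08 mm^3/m


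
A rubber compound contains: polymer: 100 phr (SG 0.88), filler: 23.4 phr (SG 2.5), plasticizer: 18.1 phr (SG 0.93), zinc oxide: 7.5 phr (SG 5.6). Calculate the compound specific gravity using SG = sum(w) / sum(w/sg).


Sum of weights = 149.0
Volume contributions:
  polymer: 100/0.88 = 113.6364
  filler: 23.4/2.5 = 9.3600
  plasticizer: 18.1/0.93 = 19.4624
  zinc oxide: 7.5/5.6 = 1.3393
Sum of volumes = 143.7980
SG = 149.0 / 143.7980 = 1.036

SG = 1.036


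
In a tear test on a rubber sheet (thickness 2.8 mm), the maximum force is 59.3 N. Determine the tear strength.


Tear strength = force / thickness
= 59.3 / 2.8
= 21.18 N/mm

21.18 N/mm


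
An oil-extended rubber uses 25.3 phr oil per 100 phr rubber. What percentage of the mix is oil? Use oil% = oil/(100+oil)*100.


Oil % = oil / (100 + oil) * 100
= 25.3 / (100 + 25.3) * 100
= 25.3 / 125.3 * 100
= 20.19%

20.19%


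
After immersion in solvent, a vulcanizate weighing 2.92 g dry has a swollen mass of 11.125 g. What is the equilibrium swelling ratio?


Q = W_swollen / W_dry
Q = 11.125 / 2.92
Q = 3.81

Q = 3.81


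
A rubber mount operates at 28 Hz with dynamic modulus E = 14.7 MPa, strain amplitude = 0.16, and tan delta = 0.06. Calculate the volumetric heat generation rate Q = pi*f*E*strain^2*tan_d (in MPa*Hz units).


Q = pi * f * E * strain^2 * tan_d
= pi * 28 * 14.7 * 0.16^2 * 0.06
= pi * 28 * 14.7 * 0.0256 * 0.06
= 1.9862

Q = 1.9862


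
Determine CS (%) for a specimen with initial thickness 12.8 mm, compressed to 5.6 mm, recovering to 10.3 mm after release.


CS = (t0 - recovered) / (t0 - ts) * 100
= (12.8 - 10.3) / (12.8 - 5.6) * 100
= 2.5 / 7.2 * 100
= 34.7%

34.7%


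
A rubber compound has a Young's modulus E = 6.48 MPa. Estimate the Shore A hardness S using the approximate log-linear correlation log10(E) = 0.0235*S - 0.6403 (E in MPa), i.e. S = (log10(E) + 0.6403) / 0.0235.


log10(E) = 0.0235*S - 0.6403  =>  S = (log10(E) + 0.6403) / 0.0235
log10(6.48) = 0.811575
S = (0.811575 + 0.6403) / 0.0235 = 1.451875 / 0.0235
S = 61.8

Shore A = 61.8


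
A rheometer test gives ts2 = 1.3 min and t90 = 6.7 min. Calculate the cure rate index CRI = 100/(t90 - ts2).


CRI = 100 / (t90 - ts2)
= 100 / (6.7 - 1.3)
= 100 / 5.4
= 18.52 min^-1

18.52 min^-1


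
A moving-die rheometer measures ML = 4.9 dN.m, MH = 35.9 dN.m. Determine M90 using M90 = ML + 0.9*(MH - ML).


M90 = ML + 0.9 * (MH - ML)
M90 = 4.9 + 0.9 * (35.9 - 4.9)
M90 = 4.9 + 0.9 * 31.0
M90 = 32.8 dN.m

32.8 dN.m


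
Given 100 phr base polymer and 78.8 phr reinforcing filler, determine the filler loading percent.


Filler % = filler / (rubber + filler) * 100
= 78.8 / (100 + 78.8) * 100
= 78.8 / 178.8 * 100
= 44.07%

44.07%


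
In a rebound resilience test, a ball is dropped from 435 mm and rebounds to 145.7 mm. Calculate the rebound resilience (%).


Resilience = h_rebound / h_drop * 100
= 145.7 / 435 * 100
= 33.5%

33.5%


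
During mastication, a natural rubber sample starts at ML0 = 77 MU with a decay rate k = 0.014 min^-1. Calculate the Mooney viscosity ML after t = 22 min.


ML = ML0 * exp(-k * t)
ML = 77 * exp(-0.014 * 22)
ML = 77 * 0.7349
ML = 56.59 MU

56.59 MU


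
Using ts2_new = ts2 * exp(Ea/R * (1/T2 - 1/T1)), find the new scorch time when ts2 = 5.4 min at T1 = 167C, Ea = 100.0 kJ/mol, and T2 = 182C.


Convert temperatures: T1 = 167 + 273.15 = 440.15 K, T2 = 182 + 273.15 = 455.15 K
ts2_new = 5.4 * exp(100000 / 8.314 * (1/455.15 - 1/440.15))
1/T2 - 1/T1 = -7.4875e-05
ts2_new = 2.19 min

2.19 min


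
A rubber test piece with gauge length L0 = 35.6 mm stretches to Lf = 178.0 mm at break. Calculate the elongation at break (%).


Elongation = (Lf - L0) / L0 * 100
= (178.0 - 35.6) / 35.6 * 100
= 142.4 / 35.6 * 100
= 400.0%

400.0%


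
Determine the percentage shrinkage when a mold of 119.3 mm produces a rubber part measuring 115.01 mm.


Shrinkage = (mold - part) / mold * 100
= (119.3 - 115.01) / 119.3 * 100
= 4.29 / 119.3 * 100
= 3.6%

3.6%
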